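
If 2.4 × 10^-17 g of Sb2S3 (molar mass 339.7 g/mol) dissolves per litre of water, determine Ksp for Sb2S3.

Ksp ≈ 1.9 × 10^-94

Molar solubility s = (2.4 x 10^-17 g/L) / (339.7 g/mol) = 7.07 × 10^-20 M.
Sb2S3(s) <=> 2 Sb^3+ + 3 S^2-
Let s = molar solubility. Then [Sb^3+] = 2s and [S^2-] = 3s.
Ksp = [Sb^3+]^2[S^2-]^3
Ksp = (2s)^2(3s)^3 = 108s^5
With s = 7.07 x 10^-20: Ksp = 1.9 x 10^-94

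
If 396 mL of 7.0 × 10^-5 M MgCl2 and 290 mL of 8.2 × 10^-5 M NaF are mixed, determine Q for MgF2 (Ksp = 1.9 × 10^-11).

Q = 4.9e-14

Total volume = 396 + 290 = 686 mL.
[Mg^2+] = 7.0 x 10^-5 × (396/686) = 4.04 x 10^-5 M
[F^-] = 8.2 × 10^-5 × (290/686) = 3.47 × 10^-5 M
MgF2(s) ⇌ Mg^2+ + 2 F^-, so Q = [Mg^2+][F^-]^2
Q = (4.04 × 10^-5)(3.47 × 10^-5)^2 = 4.9 × 10^-14
Q < Ksp, so no precipitate of MgF2 forms.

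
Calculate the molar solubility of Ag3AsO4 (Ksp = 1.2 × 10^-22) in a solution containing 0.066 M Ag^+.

s ≈ 4.2 × 10^-19 M

Ag3AsO4(s) <=> 3 Ag^+ + AsO4^3-
Ksp = [Ag^+]^3[AsO4^3-]
Let s = moles of Ag3AsO4 that dissolve per litre. [Ag^+] = 0.066 + 3s ≈ 0.066, [AsO4^3-] = s (common-ion effect: Ag^+ is already 0.066 M).
Ksp ≈ (0.066)^3 × s
s = 4.2 × 10^-19 M
Check: 3s = 1.3 x 10^-18 ≪ 0.066, so the approximation is valid.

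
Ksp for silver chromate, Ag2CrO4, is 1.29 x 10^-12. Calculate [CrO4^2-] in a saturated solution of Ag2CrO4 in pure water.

[CrO4^2-] = 6.86 × 10^-5 M

Ag2CrO4(s) <=> 2 Ag^+(aq) + CrO4^2-(aq)
Ksp = [Ag^+]^2[CrO4^2-]
Let s = molar solubility. Then [Ag^+] = 2s and [CrO4^2-] = s.
Substituting: Ksp = (2s)^2s = 4s^3
Solving, s = (1.29 x 10^-12/4)^(1/3) = 6.858 x 10^-5 M
[CrO4^2-] = s = 6.86 × 10^-5 M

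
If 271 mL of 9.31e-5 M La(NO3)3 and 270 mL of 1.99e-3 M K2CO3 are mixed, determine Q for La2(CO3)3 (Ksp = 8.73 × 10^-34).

Total volume = 271 + 270 = 541 mL.
[La^3+] = 9.31 x 10^-5 × (271/541) = 4.664 x 10^-5 M
[CO3^2-] = 1.99 × 10^-3 × (270/541) = 9.932 × 10^-4 M
La2(CO3)3(s) <=> 2 La^3+(aq) + 3 CO3^2-(aq), so Q = [La^3+]^2[CO3^2-]^3
Q = (4.664 × 10^-5)^2(9.932 × 10^-4)^3 = 2.13 × 10^-18
Q > Ksp, so La2(CO3)3 will precipitate.

Q = 2.13 × 10^-18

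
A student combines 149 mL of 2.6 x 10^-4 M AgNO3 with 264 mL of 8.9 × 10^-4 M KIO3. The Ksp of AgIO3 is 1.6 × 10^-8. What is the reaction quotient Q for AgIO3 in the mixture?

Total volume = 149 + 264 = 413 mL.
[Ag^+] = 2.6 × 10^-4 × (149/413) = 9.38 × 10^-5 M
[IO3^-] = 8.9 x 10^-4 × (264/413) = 5.69 × 10^-4 M
AgIO3(s) ⇌ Ag^+ + IO3^-, so Q = [Ag^+][IO3^-]
Q = (9.38 × 10^-5)(5.69 × 10^-4) = 5.3 x 10^-8
Q > Ksp, so AgIO3 will precipitate.

Q = 5.3e-8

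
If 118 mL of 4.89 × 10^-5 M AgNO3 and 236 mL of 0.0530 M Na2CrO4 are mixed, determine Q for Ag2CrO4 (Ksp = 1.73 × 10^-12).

9.39 x 10^-12

Total volume = 118 + 236 = 354 mL.
[Ag^+] = 4.89 × 10^-5 × (118/354) = 1.630 x 10^-5 M
[CrO4^2-] = 5.30 × 10^-2 × (236/354) = 3.533 × 10^-2 M
Ag2CrO4(s) ⇌ 2 Ag^+(aq) + CrO4^2-(aq), so Q = [Ag^+]^2[CrO4^2-]
Q = (1.630 × 10^-5)^2(3.533 × 10^-2) = 9.39 × 10^-12
Q > Ksp, so Ag2CrO4 will precipitate.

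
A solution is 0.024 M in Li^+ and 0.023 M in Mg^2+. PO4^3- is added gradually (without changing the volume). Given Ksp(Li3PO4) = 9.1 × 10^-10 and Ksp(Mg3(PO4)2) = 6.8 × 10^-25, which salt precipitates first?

Precipitation of each salt starts when its ion product equals its Ksp.
For Li3PO4: 9.1 × 10^-10 = (0.024)^3 × [PO4^3-]  ⇒  [PO4^3-] = 6.6 x 10^-5 M.
For Mg3(PO4)2: 6.8 × 10^-25 = (0.023)^3 × [PO4^3-]^2  ⇒  [PO4^3-] = 2.4 x 10^-10 M.
The salt with the lower threshold [PO4^3-] precipitates first: Mg3(PO4)2.

Mg3(PO4)2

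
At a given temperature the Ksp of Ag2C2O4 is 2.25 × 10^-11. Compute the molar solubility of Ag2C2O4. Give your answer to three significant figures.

Ag2C2O4(s) ⇌ 2 Ag^+ + C2O4^2-
Ksp = [Ag^+]^2[C2O4^2-]
For each mole of Ag2C2O4 that dissolves: [Ag^+] = 2s, [C2O4^2-] = s.
So Ksp = (2s)^2 × s = 4s^3
Solving, s = (2.25 × 10^-11/4)^(1/3) = 1.78 × 10^-4 M

1.78 x 10^-4 M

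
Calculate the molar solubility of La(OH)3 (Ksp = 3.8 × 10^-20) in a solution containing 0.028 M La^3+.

s ≈ 3.7e-7 M

La(OH)3(s) ⇌ La^3+ + 3 OH^-
Ksp = [La^3+][OH^-]^3
Let s be the molar solubility in this solution. [La^3+] = 0.028 + s ≈ 0.028, [OH^-] = 3s (since the La^3+ already present dominates).
Ksp ≈ 0.028 × (3s)^3
s = 3.7 × 10^-7 M
Check: s = 3.7 × 10^-7 ≪ 0.028, so the approximation is valid.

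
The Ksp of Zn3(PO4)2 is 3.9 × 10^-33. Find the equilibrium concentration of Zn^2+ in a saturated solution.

[Zn^2+] = 3.9e-7 M

Zn3(PO4)2(s) <=> 3 Zn^2+ + 2 PO4^3-
Ksp = [Zn^2+]^3[PO4^3-]^2
With molar solubility s: [Zn^2+] = 3s, [PO4^3-] = 2s.
Substituting: Ksp = (3s)^3(2s)^2 = 108s^5
Solving, s = (3.9 × 10^-33/108)^(1/5) = 1.29 × 10^-7 M
[Zn^2+] = 3s = 3.9 × 10^-7 M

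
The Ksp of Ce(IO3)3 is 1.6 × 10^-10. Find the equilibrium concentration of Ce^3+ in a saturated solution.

[Ce^3+] = 1.6 × 10^-3 M

Ce(IO3)3(s) ⇌ Ce^3+ + 3 IO3^-
Ksp = [Ce^3+][IO3^-]^3
Let s = molar solubility. Then [Ce^3+] = s and [IO3^-] = 3s.
Ksp = s(3s)^3 = 27s^4
Solving, s = (1.6 × 10^-10/27)^(1/4) = 1.56 × 10^-3 M
[Ce^3+] = s = 1.6 × 10^-3 M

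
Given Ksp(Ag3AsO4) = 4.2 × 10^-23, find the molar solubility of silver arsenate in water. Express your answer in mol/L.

Ag3AsO4(s) ⇌ 3 Ag^+(aq) + AsO4^3-(aq)
Ksp = [Ag^+]^3[AsO4^3-]
For each mole of Ag3AsO4 that dissolves: [Ag^+] = 3s, [AsO4^3-] = s.
So Ksp = (3s)^3 × s = 27s^4
s^4 = 4.2 × 10^-23 / 27, so s = 1.1 × 10^-6 M

s ≈ 1.1e-6 M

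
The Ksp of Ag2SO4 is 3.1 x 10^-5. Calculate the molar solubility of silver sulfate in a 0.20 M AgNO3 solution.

Ag2SO4(s) <=> 2 Ag^+(aq) + SO4^2-(aq)
Ksp = [Ag^+]^2[SO4^2-]
If s mol/L dissolves here, [Ag^+] = 0.20 + 2s ≈ 0.20, [SO4^2-] = s (common-ion effect: Ag^+ is already 0.20 M).
Ksp ≈ (0.20)^2 × s
s = 7.8 × 10^-4 M
Check: 2s = 1.6 x 10^-3 ≪ 0.20, so the approximation is valid.

s ≈ 7.8e-4 M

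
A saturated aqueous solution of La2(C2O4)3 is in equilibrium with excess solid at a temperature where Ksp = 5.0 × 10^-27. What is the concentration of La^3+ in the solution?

[La^3+] ≈ 4.3e-6 M

La2(C2O4)3(s) ⇌ 2 La^3+ + 3 C2O4^2-
Ksp = [La^3+]^2[C2O4^2-]^3
If s mol/L of La2(C2O4)3 dissolves, [La^3+] = 2s and [C2O4^2-] = 3s.
Ksp = (2s)^2(3s)^3 = 108s^5
Solving, s = (5.0 × 10^-27/108)^(1/5) = 2.15 × 10^-6 M
[La^3+] = 2s = 4.3 × 10^-6 M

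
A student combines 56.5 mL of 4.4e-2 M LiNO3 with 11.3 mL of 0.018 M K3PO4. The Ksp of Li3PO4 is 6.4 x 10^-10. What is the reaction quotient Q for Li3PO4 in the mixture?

Q ≈ 1.5e-7

Total volume = 56.5 + 11.3 = 67.8 mL.
[Li^+] = 4.4 × 10^-2 × (56.5/67.8) = 3.67 × 10^-2 M
[PO4^3-] = 1.8 × 10^-2 × (11.3/67.8) = 3.00 × 10^-3 M
Li3PO4(s) ⇌ 3 Li^+(aq) + PO4^3-(aq), so Q = [Li^+]^3[PO4^3-]
Q = (3.67 × 10^-2)^3(3.00 x 10^-3) = 1.5 × 10^-7
Q > Ksp, so Li3PO4 will precipitate.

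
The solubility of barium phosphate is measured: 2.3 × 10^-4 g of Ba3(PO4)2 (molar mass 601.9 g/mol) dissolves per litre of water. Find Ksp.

8.8 x 10^-31

Molar solubility s = (2.3 × 10^-4 g/L) / (601.9 g/mol) = 3.82 × 10^-7 M.
Ba3(PO4)2(s) ⇌ 3 Ba^2+(aq) + 2 PO4^3-(aq)
Let s = molar solubility. Then [Ba^2+] = 3s and [PO4^3-] = 2s.
Ksp = [Ba^2+]^3[PO4^3-]^2
Substituting: Ksp = (3s)^3(2s)^2 = 108s^5
Ksp = 108 × (3.82 × 10^-7)^5 = 8.8 × 10^-31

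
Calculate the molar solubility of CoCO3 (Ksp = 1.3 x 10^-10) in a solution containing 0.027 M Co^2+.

CoCO3(s) <=> Co^2+ + CO3^2-
Ksp = [Co^2+][CO3^2-]
Let s be the molar solubility in this solution. [Co^2+] = 0.027 + s ≈ 0.027, [CO3^2-] = s (common-ion effect: Co^2+ is already 0.027 M).
Ksp ≈ 0.027 × s
s = 4.8 × 10^-9 M
Check: s = 4.8 × 10^-9 ≪ 0.027, so the approximation is valid.

s ≈ 4.8 × 10^-9 M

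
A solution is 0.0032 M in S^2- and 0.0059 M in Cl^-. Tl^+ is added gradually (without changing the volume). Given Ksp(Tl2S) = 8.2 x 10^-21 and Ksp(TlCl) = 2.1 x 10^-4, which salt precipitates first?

Each salt begins to precipitate when Q = Ksp, i.e. when [Tl^+] reaches its threshold.
For Tl2S: 8.2 x 10^-21 = 0.0032 × [Tl^+]^2  ⇒  [Tl^+] = 1.6 x 10^-9 M.
For TlCl: 2.1 x 10^-4 = 0.0059 × [Tl^+]  ⇒  [Tl^+] = 3.6 × 10^-2 M.
The salt with the lower threshold [Tl^+] precipitates first: Tl2S.

Tl2S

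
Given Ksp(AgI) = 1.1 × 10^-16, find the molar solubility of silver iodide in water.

AgI(s) <=> Ag^+(aq) + I^-(aq)
Ksp = [Ag^+][I^-]
Let s = molar solubility. Then [Ag^+] = s and [I^-] = s.
Ksp = s × s = s^2
s = (1.1 × 10^-16)^(1/2) = 1.0 x 10^-8 M

1.0 × 10^-8 M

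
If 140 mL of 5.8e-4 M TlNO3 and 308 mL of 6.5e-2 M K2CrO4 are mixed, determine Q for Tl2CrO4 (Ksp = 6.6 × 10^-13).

Q ≈ 1.5 x 10^-9

Total volume = 140 + 308 = 448 mL.
[Tl^+] = 5.8 x 10^-4 × (140/448) = 1.81 × 10^-4 M
[CrO4^2-] = 6.5 × 10^-2 × (308/448) = 4.47 × 10^-2 M
Tl2CrO4(s) <=> 2 Tl^+(aq) + CrO4^2-(aq), so Q = [Tl^+]^2[CrO4^2-]
Q = (1.81 × 10^-4)^2(4.47 × 10^-2) = 1.5 × 10^-9
Q > Ksp, so Tl2CrO4 will precipitate.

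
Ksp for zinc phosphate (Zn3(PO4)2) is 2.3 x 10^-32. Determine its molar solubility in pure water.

1.8 x 10^-7 M

Zn3(PO4)2(s) ⇌ 3 Zn^2+ + 2 PO4^3-
Ksp = [Zn^2+]^3[PO4^3-]^2
Let s = molar solubility. Then [Zn^2+] = 3s and [PO4^3-] = 2s.
So Ksp = (3s)^3 × (2s)^2 = 108s^5
Solving, s = (2.3 x 10^-32/108)^(1/5) = 1.8 × 10^-7 M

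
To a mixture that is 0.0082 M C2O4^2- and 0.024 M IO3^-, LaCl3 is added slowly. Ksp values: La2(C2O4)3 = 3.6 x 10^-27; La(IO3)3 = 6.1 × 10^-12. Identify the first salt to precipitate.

Precipitation of each salt starts when its ion product equals its Ksp.
For La2(C2O4)3: 3.6 x 10^-27 = (0.0082)^3 × [La^3+]^2  ⇒  [La^3+] = 8.1 x 10^-11 M.
For La(IO3)3: 6.1 × 10^-12 = (0.024)^3 × [La^3+]  ⇒  [La^3+] = 4.4 x 10^-7 M.
The salt with the lower threshold [La^3+] precipitates first: La2(C2O4)3.

La2(C2O4)3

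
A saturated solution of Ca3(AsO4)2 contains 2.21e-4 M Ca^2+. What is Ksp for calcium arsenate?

2.34 x 10^-19

Ca3(AsO4)2(s) ⇌ 3 Ca^2+(aq) + 2 AsO4^3-(aq)
Stoichiometry gives [AsO4^3-] = (2/3)[Ca^2+] = 1.473 x 10^-4 M.
Ksp = [Ca^2+]^3[AsO4^3-]^2
Ksp = (2.21 × 10^-4)^3 × (1.473 × 10^-4)^2 = 2.34 x 10^-19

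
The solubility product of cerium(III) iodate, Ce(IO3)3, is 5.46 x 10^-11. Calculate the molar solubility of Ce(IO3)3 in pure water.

1.19e-3 M

Ce(IO3)3(s) ⇌ Ce^3+(aq) + 3 IO3^-(aq)
Ksp = [Ce^3+][IO3^-]^3
With molar solubility s: [Ce^3+] = s, [IO3^-] = 3s.
So Ksp = s × (3s)^3 = 27s^4
Solving, s = (5.46 x 10^-11/27)^(1/4) = 1.19 x 10^-3 M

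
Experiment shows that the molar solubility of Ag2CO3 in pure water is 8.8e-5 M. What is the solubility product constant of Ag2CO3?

Ag2CO3(s) <=> 2 Ag^+(aq) + CO3^2-(aq)
With molar solubility s: [Ag^+] = 2s, [CO3^2-] = s.
Ksp = [Ag^+]^2[CO3^2-]
So Ksp = (2s)^2 × s = 4s^3
With s = 8.8 × 10^-5: Ksp = 2.7 x 10^-12

Ksp = 2.7 × 10^-12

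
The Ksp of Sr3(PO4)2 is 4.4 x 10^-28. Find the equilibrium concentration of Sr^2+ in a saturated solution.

Sr3(PO4)2(s) <=> 3 Sr^2+ + 2 PO4^3-
Ksp = [Sr^2+]^3[PO4^3-]^2
If s mol/L of Sr3(PO4)2 dissolves, [Sr^2+] = 3s and [PO4^3-] = 2s.
Ksp = (3s)^3(2s)^2 = 108s^5
s^5 = 4.4 x 10^-28 / 108, so s = 1.32 × 10^-6 M
[Sr^2+] = 3s = 4.0 x 10^-6 M

[Sr^2+] = 4.0e-6 M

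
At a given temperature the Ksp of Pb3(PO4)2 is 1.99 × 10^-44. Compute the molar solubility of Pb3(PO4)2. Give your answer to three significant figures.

s ≈ 7.13 x 10^-10 M

Pb3(PO4)2(s) ⇌ 3 Pb^2+(aq) + 2 PO4^3-(aq)
Ksp = [Pb^2+]^3[PO4^3-]^2
If s mol/L of Pb3(PO4)2 dissolves, [Pb^2+] = 3s and [PO4^3-] = 2s.
So Ksp = (3s)^3 × (2s)^2 = 108s^5
Solving, s = (1.99 × 10^-44/108)^(1/5) = 7.13 × 10^-10 M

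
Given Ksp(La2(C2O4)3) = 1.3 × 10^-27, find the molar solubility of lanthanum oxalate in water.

1.6 × 10^-6 M

La2(C2O4)3(s) <=> 2 La^3+ + 3 C2O4^2-
Ksp = [La^3+]^2[C2O4^2-]^3
With molar solubility s: [La^3+] = 2s, [C2O4^2-] = 3s.
So Ksp = (2s)^2 × (3s)^3 = 108s^5
s^5 = 1.3 × 10^-27 / 108, so s = 1.6 × 10^-6 M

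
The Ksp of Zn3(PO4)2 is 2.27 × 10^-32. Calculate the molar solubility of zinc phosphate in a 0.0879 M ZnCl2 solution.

Zn3(PO4)2(s) <=> 3 Zn^2+(aq) + 2 PO4^3-(aq)
Ksp = [Zn^2+]^3[PO4^3-]^2
If s mol/L dissolves here, [Zn^2+] = 0.0879 + 3s ≈ 0.0879, [PO4^3-] = 2s (common-ion effect: Zn^2+ is already 0.0879 M).
Ksp ≈ (0.0879)^3 × (2s)^2
s = 2.89 x 10^-15 M
Check: 3s = 8.7 × 10^-15 ≪ 0.0879, so the approximation is valid.

s ≈ 2.89 × 10^-15 M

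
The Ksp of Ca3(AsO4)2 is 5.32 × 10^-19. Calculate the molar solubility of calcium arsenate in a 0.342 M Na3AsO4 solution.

5.52 x 10^-7 M

Ca3(AsO4)2(s) ⇌ 3 Ca^2+ + 2 AsO4^3-
Ksp = [Ca^2+]^3[AsO4^3-]^2
Let s be the molar solubility in this solution. [Ca^2+] = 3s, [AsO4^3-] = 0.342 + 2s ≈ 0.342 (Ksp is small, so little additional dissolves).
Ksp ≈ (3s)^3 × (0.342)^2
s = 5.52 x 10^-7 M
Check: 2s = 1.1 × 10^-6 ≪ 0.342, so the approximation is valid.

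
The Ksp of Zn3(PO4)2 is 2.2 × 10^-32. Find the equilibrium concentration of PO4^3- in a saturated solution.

Zn3(PO4)2(s) <=> 3 Zn^2+(aq) + 2 PO4^3-(aq)
Ksp = [Zn^2+]^3[PO4^3-]^2
For each mole of Zn3(PO4)2 that dissolves: [Zn^2+] = 3s, [PO4^3-] = 2s.
Ksp = (3s)^3(2s)^2 = 108s^5
s^5 = 2.2 × 10^-32 / 108, so s = 1.83 × 10^-7 M
[PO4^3-] = 2s = 3.7 x 10^-7 M

3.7e-7 M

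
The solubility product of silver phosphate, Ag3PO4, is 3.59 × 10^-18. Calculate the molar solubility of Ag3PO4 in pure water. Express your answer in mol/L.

Ag3PO4(s) ⇌ 3 Ag^+(aq) + PO4^3-(aq)
Ksp = [Ag^+]^3[PO4^3-]
For each mole of Ag3PO4 that dissolves: [Ag^+] = 3s, [PO4^3-] = s.
So Ksp = (3s)^3 × s = 27s^4
Solving, s = (3.59 × 10^-18/27)^(1/4) = 1.91 × 10^-5 M

s ≈ 1.91e-5 M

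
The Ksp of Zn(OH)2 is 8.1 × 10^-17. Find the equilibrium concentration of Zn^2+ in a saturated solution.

Zn(OH)2(s) ⇌ Zn^2+(aq) + 2 OH^-(aq)
Ksp = [Zn^2+][OH^-]^2
For each mole of Zn(OH)2 that dissolves: [Zn^2+] = s, [OH^-] = 2s.
Substituting: Ksp = s(2s)^2 = 4s^3
s = (8.1 × 10^-17 / 4)^(1/3) = 2.73 × 10^-6 M
[Zn^2+] = s = 2.7 × 10^-6 M

2.7e-6 M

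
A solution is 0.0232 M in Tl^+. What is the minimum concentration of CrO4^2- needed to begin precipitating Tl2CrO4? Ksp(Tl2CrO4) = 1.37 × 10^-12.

Tl2CrO4(s) <=> 2 Tl^+(aq) + CrO4^2-(aq)
Ksp = [Tl^+]^2[CrO4^2-]
Precipitation begins when Q = Ksp. With [Tl^+] = 0.0232 M:
1.37 × 10^-12 = (0.0232)^2 × [CrO4^2-]
[CrO4^2-] = (1.37 × 10^-12 / 5.382 × 10^-4) = 2.55 × 10^-9 M

[CrO4^2-] ≈ 2.55e-9 M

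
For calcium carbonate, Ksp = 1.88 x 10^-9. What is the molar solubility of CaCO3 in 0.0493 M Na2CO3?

CaCO3(s) <=> Ca^2+ + CO3^2-
Ksp = [Ca^2+][CO3^2-]
Let s = moles of CaCO3 that dissolve per litre. [Ca^2+] = s, [CO3^2-] = 0.0493 + s ≈ 0.0493 (Ksp is small, so little additional dissolves).
Ksp ≈ s × 0.0493
s = 3.81 × 10^-8 M
Check: s = 3.8 × 10^-8 ≪ 0.0493, so the approximation is valid.

s ≈ 3.81 × 10^-8 M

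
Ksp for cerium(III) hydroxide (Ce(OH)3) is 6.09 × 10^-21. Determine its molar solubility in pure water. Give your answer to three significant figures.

3.88 × 10^-6 M

Ce(OH)3(s) ⇌ Ce^3+(aq) + 3 OH^-(aq)
Ksp = [Ce^3+][OH^-]^3
For each mole of Ce(OH)3 that dissolves: [Ce^3+] = s, [OH^-] = 3s.
Substituting: Ksp = s(3s)^3 = 27s^4
s = (6.09 × 10^-21 / 27)^(1/4) = 3.88 × 10^-6 M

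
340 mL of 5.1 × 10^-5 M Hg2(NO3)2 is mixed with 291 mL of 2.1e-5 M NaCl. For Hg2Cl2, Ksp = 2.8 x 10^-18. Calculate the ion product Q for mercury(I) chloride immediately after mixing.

Total volume = 340 + 291 = 631 mL.
[Hg2^2+] = 5.1 x 10^-5 × (340/631) = 2.75 × 10^-5 M
[Cl^-] = 2.1 x 10^-5 × (291/631) = 9.68 × 10^-6 M
Hg2Cl2(s) ⇌ Hg2^2+ + 2 Cl^-, so Q = [Hg2^2+][Cl^-]^2
Q = (2.75 x 10^-5)(9.68 × 10^-6)^2 = 2.6 × 10^-15
Q > Ksp, so Hg2Cl2 will precipitate.

2.6 x 10^-15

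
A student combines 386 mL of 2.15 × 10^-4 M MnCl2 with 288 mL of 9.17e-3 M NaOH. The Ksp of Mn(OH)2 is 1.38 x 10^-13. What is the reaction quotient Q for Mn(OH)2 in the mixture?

Total volume = 386 + 288 = 674 mL.
[Mn^2+] = 2.15 x 10^-4 × (386/674) = 1.231 × 10^-4 M
[OH^-] = 9.17 x 10^-3 × (288/674) = 3.918 × 10^-3 M
Mn(OH)2(s) ⇌ Mn^2+ + 2 OH^-, so Q = [Mn^2+][OH^-]^2
Q = (1.231 × 10^-4)(3.918 x 10^-3)^2 = 1.89 × 10^-9
Q > Ksp, so Mn(OH)2 will precipitate.

1.89e-9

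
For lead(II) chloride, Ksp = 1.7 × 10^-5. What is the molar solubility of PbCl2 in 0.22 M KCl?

3.5 × 10^-4 M

PbCl2(s) ⇌ Pb^2+ + 2 Cl^-
Ksp = [Pb^2+][Cl^-]^2
If s mol/L dissolves here, [Pb^2+] = s, [Cl^-] = 0.22 + 2s ≈ 0.22 (common-ion effect: Cl^- is already 0.22 M).
Ksp ≈ s × (0.22)^2
s = 3.5 × 10^-4 M
Check: 2s = 7.0 x 10^-4 ≪ 0.22, so the approximation is valid.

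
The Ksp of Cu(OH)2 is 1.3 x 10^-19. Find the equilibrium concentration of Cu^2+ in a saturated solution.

[Cu^2+] ≈ 3.2 x 10^-7 M

Cu(OH)2(s) ⇌ Cu^2+(aq) + 2 OH^-(aq)
Ksp = [Cu^2+][OH^-]^2
Let s = molar solubility. Then [Cu^2+] = s and [OH^-] = 2s.
So Ksp = s × (2s)^2 = 4s^3
Solving, s = (1.3 x 10^-19/4)^(1/3) = 3.19 × 10^-7 M
[Cu^2+] = s = 3.2 × 10^-7 M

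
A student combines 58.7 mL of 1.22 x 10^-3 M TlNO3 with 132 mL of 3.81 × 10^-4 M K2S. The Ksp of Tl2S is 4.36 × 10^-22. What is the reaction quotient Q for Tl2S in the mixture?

Total volume = 58.7 + 132 = 190.7 mL.
[Tl^+] = 1.22 × 10^-3 × (58.7/190.7) = 3.755 × 10^-4 M
[S^2-] = 3.81 × 10^-4 × (132/190.7) = 2.637 × 10^-4 M
Tl2S(s) <=> 2 Tl^+(aq) + S^2-(aq), so Q = [Tl^+]^2[S^2-]
Q = (3.755 × 10^-4)^2(2.637 × 10^-4) = 3.72 × 10^-11
Q > Ksp, so Tl2S will precipitate.

Q ≈ 3.72 × 10^-11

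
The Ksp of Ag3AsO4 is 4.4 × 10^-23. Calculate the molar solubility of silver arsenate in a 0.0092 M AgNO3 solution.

5.7e-17 M

Ag3AsO4(s) ⇌ 3 Ag^+(aq) + AsO4^3-(aq)
Ksp = [Ag^+]^3[AsO4^3-]
If s mol/L dissolves here, [Ag^+] = 0.0092 + 3s ≈ 0.0092, [AsO4^3-] = s (Ksp is small, so little additional dissolves).
Ksp ≈ (0.0092)^3 × s
s = 5.7 × 10^-17 M
Check: 3s = 1.7 × 10^-16 ≪ 0.0092, so the approximation is valid.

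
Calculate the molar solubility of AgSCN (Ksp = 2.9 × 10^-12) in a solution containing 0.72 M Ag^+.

AgSCN(s) ⇌ Ag^+(aq) + SCN^-(aq)
Ksp = [Ag^+][SCN^-]
Let s = moles of AgSCN that dissolve per litre. [Ag^+] = 0.72 + s ≈ 0.72, [SCN^-] = s (common-ion effect: Ag^+ is already 0.72 M).
Ksp ≈ 0.72 × s
s = 4.0 × 10^-12 M
Check: s = 4.0 x 10^-12 ≪ 0.72, so the approximation is valid.

4.0 x 10^-12 M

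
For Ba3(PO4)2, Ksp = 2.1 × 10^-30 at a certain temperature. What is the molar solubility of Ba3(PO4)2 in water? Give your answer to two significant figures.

Ba3(PO4)2(s) ⇌ 3 Ba^2+(aq) + 2 PO4^3-(aq)
Ksp = [Ba^2+]^3[PO4^3-]^2
With molar solubility s: [Ba^2+] = 3s, [PO4^3-] = 2s.
Substituting: Ksp = (3s)^3(2s)^2 = 108s^5
s^5 = 2.1 × 10^-30 / 108, so s = 4.5 × 10^-7 M

s = 4.5e-7 M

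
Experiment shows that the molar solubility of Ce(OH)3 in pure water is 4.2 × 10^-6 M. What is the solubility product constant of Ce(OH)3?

Ce(OH)3(s) ⇌ Ce^3+ + 3 OH^-
Let s = molar solubility. Then [Ce^3+] = s and [OH^-] = 3s.
Ksp = [Ce^3+][OH^-]^3
Substituting: Ksp = s(3s)^3 = 27s^4
With s = 4.2 × 10^-6: Ksp = 8.4 × 10^-21

Ksp ≈ 8.4e-21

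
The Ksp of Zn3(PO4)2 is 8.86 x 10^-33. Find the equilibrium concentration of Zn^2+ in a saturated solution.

[Zn^2+] = 4.57e-7 M

Zn3(PO4)2(s) <=> 3 Zn^2+ + 2 PO4^3-
Ksp = [Zn^2+]^3[PO4^3-]^2
If s mol/L of Zn3(PO4)2 dissolves, [Zn^2+] = 3s and [PO4^3-] = 2s.
Substituting: Ksp = (3s)^3(2s)^2 = 108s^5
s = (8.86 x 10^-33 / 108)^(1/5) = 1.523 × 10^-7 M
[Zn^2+] = 3s = 4.57 x 10^-7 M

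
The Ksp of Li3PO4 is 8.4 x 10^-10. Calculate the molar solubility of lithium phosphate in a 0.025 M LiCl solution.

Li3PO4(s) ⇌ 3 Li^+ + PO4^3-
Ksp = [Li^+]^3[PO4^3-]
If s mol/L dissolves here, [Li^+] = 0.025 + 3s ≈ 0.025, [PO4^3-] = s (Ksp is small, so little additional dissolves).
Ksp ≈ (0.025)^3 × s
s = 5.4 x 10^-5 M
Check: 3s = 1.6 × 10^-4 ≪ 0.025, so the approximation is valid.

5.4e-5 M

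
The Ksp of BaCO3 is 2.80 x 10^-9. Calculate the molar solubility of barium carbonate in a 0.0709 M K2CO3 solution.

BaCO3(s) ⇌ Ba^2+ + CO3^2-
Ksp = [Ba^2+][CO3^2-]
If s mol/L dissolves here, [Ba^2+] = s, [CO3^2-] = 0.0709 + s ≈ 0.0709 (since CO3^2- from K2CO3 dominates).
Ksp ≈ s × 0.0709
s = 3.95 × 10^-8 M
Check: s = 3.9 × 10^-8 ≪ 0.0709, so the approximation is valid.

3.95e-8 M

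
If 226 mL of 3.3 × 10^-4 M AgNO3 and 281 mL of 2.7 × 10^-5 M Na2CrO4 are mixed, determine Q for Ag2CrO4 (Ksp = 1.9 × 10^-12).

Total volume = 226 + 281 = 507 mL.
[Ag^+] = 3.3 × 10^-4 × (226/507) = 1.47 x 10^-4 M
[CrO4^2-] = 2.7 × 10^-5 × (281/507) = 1.50 × 10^-5 M
Ag2CrO4(s) <=> 2 Ag^+ + CrO4^2-, so Q = [Ag^+]^2[CrO4^2-]
Q = (1.47 × 10^-4)^2(1.50 × 10^-5) = 3.2 × 10^-13
Q < Ksp, so no precipitate of Ag2CrO4 forms.

3.2e-13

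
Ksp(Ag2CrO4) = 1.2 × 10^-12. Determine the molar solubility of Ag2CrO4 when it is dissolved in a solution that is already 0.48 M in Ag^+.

s ≈ 5.2 × 10^-12 M

Ag2CrO4(s) <=> 2 Ag^+(aq) + CrO4^2-(aq)
Ksp = [Ag^+]^2[CrO4^2-]
Let s be the molar solubility in this solution. [Ag^+] = 0.48 + 2s ≈ 0.48, [CrO4^2-] = s (common-ion effect: Ag^+ is already 0.48 M).
Ksp ≈ (0.48)^2 × s
s = 5.2 × 10^-12 M
Check: 2s = 1.0 x 10^-11 ≪ 0.48, so the approximation is valid.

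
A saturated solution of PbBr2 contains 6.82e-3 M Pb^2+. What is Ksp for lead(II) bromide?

PbBr2(s) <=> Pb^2+(aq) + 2 Br^-(aq)
Stoichiometry gives [Br^-] = (2/1)[Pb^2+] = 1.364 × 10^-2 M.
Ksp = [Pb^2+][Br^-]^2
Ksp = 6.82 x 10^-3 × (1.364 × 10^-2)^2 = 1.27 × 10^-6

1.27 x 10^-6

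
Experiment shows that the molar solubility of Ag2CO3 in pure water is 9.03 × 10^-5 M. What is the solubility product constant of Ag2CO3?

Ksp ≈ 2.95 × 10^-12

Ag2CO3(s) ⇌ 2 Ag^+(aq) + CO3^2-(aq)
Let s = molar solubility. Then [Ag^+] = 2s and [CO3^2-] = s.
Ksp = [Ag^+]^2[CO3^2-]
So Ksp = (2s)^2 × s = 4s^3
Ksp = 4 × (9.03 × 10^-5)^3 = 2.95 × 10^-12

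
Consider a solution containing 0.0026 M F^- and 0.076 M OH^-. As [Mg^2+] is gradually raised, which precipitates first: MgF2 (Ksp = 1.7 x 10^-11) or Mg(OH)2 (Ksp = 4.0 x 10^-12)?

Precipitation of each salt starts when its ion product equals its Ksp.
For MgF2: 1.7 x 10^-11 = (0.0026)^2 × [Mg^2+]  ⇒  [Mg^2+] = 2.5 × 10^-6 M.
For Mg(OH)2: 4.0 x 10^-12 = (0.076)^2 × [Mg^2+]  ⇒  [Mg^2+] = 6.9 × 10^-10 M.
The salt with the lower threshold [Mg^2+] precipitates first: Mg(OH)2.

Mg(OH)2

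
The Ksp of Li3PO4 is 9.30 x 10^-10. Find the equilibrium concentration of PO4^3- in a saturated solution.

Li3PO4(s) <=> 3 Li^+ + PO4^3-
Ksp = [Li^+]^3[PO4^3-]
Let s = molar solubility. Then [Li^+] = 3s and [PO4^3-] = s.
Ksp = (3s)^3s = 27s^4
Solving, s = (9.30 x 10^-10/27)^(1/4) = 2.423 × 10^-3 M
[PO4^3-] = s = 2.42 × 10^-3 M

2.42e-3 M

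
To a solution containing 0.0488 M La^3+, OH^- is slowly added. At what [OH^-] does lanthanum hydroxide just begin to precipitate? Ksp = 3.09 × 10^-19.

La(OH)3(s) <=> La^3+ + 3 OH^-
Ksp = [La^3+][OH^-]^3
Precipitation begins when Q = Ksp. With [La^3+] = 0.0488 M:
3.09 × 10^-19 = (0.0488) × [OH^-]^3
[OH^-] = (3.09 × 10^-19 / 4.88 × 10^-2)^(1/3) = 1.85 × 10^-6 M

1.85 × 10^-6 M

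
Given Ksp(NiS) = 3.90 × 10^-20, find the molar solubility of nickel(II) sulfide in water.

NiS(s) ⇌ Ni^2+ + S^2-
Ksp = [Ni^2+][S^2-]
If s mol/L of NiS dissolves, [Ni^2+] = s and [S^2-] = s.
Ksp = (s)(s) = s^2
s = (3.90 × 10^-20)^(1/2) = 1.97 x 10^-10 M

s = 1.97 × 10^-10 M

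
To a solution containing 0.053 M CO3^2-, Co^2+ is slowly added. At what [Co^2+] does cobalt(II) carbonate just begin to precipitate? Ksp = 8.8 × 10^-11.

[Co^2+] = 1.7 × 10^-9 M

CoCO3(s) ⇌ Co^2+ + CO3^2-
Ksp = [Co^2+][CO3^2-]
Precipitation begins when Q = Ksp. With [CO3^2-] = 0.053 M:
8.8 × 10^-11 = (0.053) × [Co^2+]
[Co^2+] = (8.8 × 10^-11 / 5.3 × 10^-2) = 1.7 × 10^-9 M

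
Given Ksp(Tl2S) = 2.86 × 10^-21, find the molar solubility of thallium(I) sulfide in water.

s ≈ 8.94 x 10^-8 M

Tl2S(s) ⇌ 2 Tl^+ + S^2-
Ksp = [Tl^+]^2[S^2-]
For each mole of Tl2S that dissolves: [Tl^+] = 2s, [S^2-] = s.
Ksp = (2s)^2s = 4s^3
s = (2.86 × 10^-21 / 4)^(1/3) = 8.94 × 10^-8 M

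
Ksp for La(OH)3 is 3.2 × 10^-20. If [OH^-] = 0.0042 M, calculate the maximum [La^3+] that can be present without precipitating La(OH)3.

[La^3+] ≈ 4.3e-13 M

La(OH)3(s) ⇌ La^3+ + 3 OH^-
Ksp = [La^3+][OH^-]^3
Precipitation begins when Q = Ksp. With [OH^-] = 0.0042 M:
3.2 × 10^-20 = (0.0042)^3 × [La^3+]
[La^3+] = (3.2 × 10^-20 / 7.41 × 10^-8) = 4.3 x 10^-13 M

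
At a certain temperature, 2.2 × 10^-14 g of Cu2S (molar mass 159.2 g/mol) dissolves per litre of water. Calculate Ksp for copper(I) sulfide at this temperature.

Molar solubility s = (2.2 x 10^-14 g/L) / (159.2 g/mol) = 1.38 × 10^-16 M.
Cu2S(s) <=> 2 Cu^+ + S^2-
With molar solubility s: [Cu^+] = 2s, [S^2-] = s.
Ksp = [Cu^+]^2[S^2-]
Ksp = (2s)^2s = 4s^3
With s = 1.38 × 10^-16: Ksp = 1.1 × 10^-47

Ksp ≈ 1.1e-47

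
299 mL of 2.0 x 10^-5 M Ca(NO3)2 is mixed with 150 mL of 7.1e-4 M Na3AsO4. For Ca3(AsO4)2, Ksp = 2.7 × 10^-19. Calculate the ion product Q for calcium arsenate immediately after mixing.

Total volume = 299 + 150 = 449 mL.
[Ca^2+] = 2.0 × 10^-5 × (299/449) = 1.33 × 10^-5 M
[AsO4^3-] = 7.1 × 10^-4 × (150/449) = 2.37 × 10^-4 M
Ca3(AsO4)2(s) ⇌ 3 Ca^2+(aq) + 2 AsO4^3-(aq), so Q = [Ca^2+]^3[AsO4^3-]^2
Q = (1.33 × 10^-5)^3(2.37 x 10^-4)^2 = 1.3 × 10^-22
Q < Ksp, so no precipitate of Ca3(AsO4)2 forms.

Q = 1.3 x 10^-22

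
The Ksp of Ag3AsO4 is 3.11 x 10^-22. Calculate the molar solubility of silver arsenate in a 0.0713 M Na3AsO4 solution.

Ag3AsO4(s) ⇌ 3 Ag^+ + AsO4^3-
Ksp = [Ag^+]^3[AsO4^3-]
Let s be the molar solubility in this solution. [Ag^+] = 3s, [AsO4^3-] = 0.0713 + s ≈ 0.0713 (Ksp is small, so little additional dissolves).
Ksp ≈ (3s)^3 × 0.0713
s = 5.45 × 10^-8 M
Check: s = 5.4 x 10^-8 ≪ 0.0713, so the approximation is valid.

s ≈ 5.45e-8 M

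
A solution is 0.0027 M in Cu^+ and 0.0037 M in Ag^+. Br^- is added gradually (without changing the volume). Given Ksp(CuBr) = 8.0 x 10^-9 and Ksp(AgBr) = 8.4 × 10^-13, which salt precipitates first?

AgBr

Each salt begins to precipitate when Q = Ksp, i.e. when [Br^-] reaches its threshold.
For CuBr: 8.0 x 10^-9 = 0.0027 × [Br^-]  ⇒  [Br^-] = 3.0 x 10^-6 M.
For AgBr: 8.4 × 10^-13 = 0.0037 × [Br^-]  ⇒  [Br^-] = 2.3 x 10^-10 M.
The salt with the lower threshold [Br^-] precipitates first: AgBr.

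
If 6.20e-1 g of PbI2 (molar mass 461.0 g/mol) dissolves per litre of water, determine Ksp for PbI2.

Ksp ≈ 9.73e-9

Molar solubility s = (6.20 × 10^-1 g/L) / (461.0 g/mol) = 1.345 × 10^-3 M.
PbI2(s) ⇌ Pb^2+(aq) + 2 I^-(aq)
For each mole of PbI2 that dissolves: [Pb^2+] = s, [I^-] = 2s.
Ksp = [Pb^2+][I^-]^2
Ksp = s(2s)^2 = 4s^3
With s = 1.345 × 10^-3: Ksp = 9.73 × 10^-9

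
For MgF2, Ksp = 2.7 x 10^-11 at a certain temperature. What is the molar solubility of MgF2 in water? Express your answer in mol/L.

s ≈ 1.9 x 10^-4 M

MgF2(s) <=> Mg^2+(aq) + 2 F^-(aq)
Ksp = [Mg^2+][F^-]^2
Let s = molar solubility. Then [Mg^2+] = s and [F^-] = 2s.
Ksp = s(2s)^2 = 4s^3
s = (2.7 x 10^-11 / 4)^(1/3) = 1.9 × 10^-4 M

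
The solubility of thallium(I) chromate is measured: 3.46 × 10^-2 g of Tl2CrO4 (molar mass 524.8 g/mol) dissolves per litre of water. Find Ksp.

Ksp = 1.15 × 10^-12

Molar solubility s = (3.46 × 10^-2 g/L) / (524.8 g/mol) = 6.593 x 10^-5 M.
Tl2CrO4(s) ⇌ 2 Tl^+(aq) + CrO4^2-(aq)
If s mol/L of Tl2CrO4 dissolves, [Tl^+] = 2s and [CrO4^2-] = s.
Ksp = [Tl^+]^2[CrO4^2-]
So Ksp = (2s)^2 × s = 4s^3
Ksp = 4 × (6.593 × 10^-5)^3 = 1.15 x 10^-12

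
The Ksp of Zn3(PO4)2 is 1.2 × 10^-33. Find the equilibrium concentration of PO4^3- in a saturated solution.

[PO4^3-] ≈ 2.0e-7 M

Zn3(PO4)2(s) ⇌ 3 Zn^2+(aq) + 2 PO4^3-(aq)
Ksp = [Zn^2+]^3[PO4^3-]^2
With molar solubility s: [Zn^2+] = 3s, [PO4^3-] = 2s.
Ksp = (3s)^3(2s)^2 = 108s^5
s = (1.2 × 10^-33 / 108)^(1/5) = 1.02 × 10^-7 M
[PO4^3-] = 2s = 2.0 × 10^-7 M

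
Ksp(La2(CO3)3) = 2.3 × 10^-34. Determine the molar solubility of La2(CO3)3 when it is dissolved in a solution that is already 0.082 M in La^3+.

1.1e-11 M

La2(CO3)3(s) <=> 2 La^3+(aq) + 3 CO3^2-(aq)
Ksp = [La^3+]^2[CO3^2-]^3
Let s = moles of La2(CO3)3 that dissolve per litre. [La^3+] = 0.082 + 2s ≈ 0.082, [CO3^2-] = 3s (since the La^3+ already present dominates).
Ksp ≈ (0.082)^2 × (3s)^3
s = 1.1 × 10^-11 M
Check: 2s = 2.2 x 10^-11 ≪ 0.082, so the approximation is valid.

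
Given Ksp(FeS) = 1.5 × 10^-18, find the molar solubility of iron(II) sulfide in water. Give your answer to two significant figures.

FeS(s) ⇌ Fe^2+(aq) + S^2-(aq)
Ksp = [Fe^2+][S^2-]
Let s = molar solubility. Then [Fe^2+] = s and [S^2-] = s.
Ksp = (s)(s) = s^2
s = (1.5 × 10^-18)^(1/2) = 1.2 x 10^-9 M

s ≈ 1.2 × 10^-9 M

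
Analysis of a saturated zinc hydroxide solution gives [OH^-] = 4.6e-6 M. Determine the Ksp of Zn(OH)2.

Ksp ≈ 4.9 x 10^-17

Zn(OH)2(s) <=> Zn^2+(aq) + 2 OH^-(aq)
Stoichiometry gives [Zn^2+] = (1/2)[OH^-] = 2.30 x 10^-6 M.
Ksp = [Zn^2+][OH^-]^2
Ksp = 2.30 × 10^-6 × (4.6 x 10^-6)^2 = 4.9 x 10^-17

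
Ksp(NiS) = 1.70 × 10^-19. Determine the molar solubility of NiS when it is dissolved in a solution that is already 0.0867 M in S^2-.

s = 1.96 × 10^-18 M

NiS(s) <=> Ni^2+ + S^2-
Ksp = [Ni^2+][S^2-]
Let s be the molar solubility in this solution. [Ni^2+] = s, [S^2-] = 0.0867 + s ≈ 0.0867 (Ksp is small, so little additional dissolves).
Ksp ≈ s × 0.0867
s = 1.96 × 10^-18 M
Check: s = 2.0 x 10^-18 ≪ 0.0867, so the approximation is valid.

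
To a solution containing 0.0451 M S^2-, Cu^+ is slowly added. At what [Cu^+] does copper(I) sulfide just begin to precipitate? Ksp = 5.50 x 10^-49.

3.49 x 10^-24 M

Cu2S(s) ⇌ 2 Cu^+(aq) + S^2-(aq)
Ksp = [Cu^+]^2[S^2-]
Precipitation begins when Q = Ksp. With [S^2-] = 0.0451 M:
5.50 x 10^-49 = (0.0451) × [Cu^+]^2
[Cu^+] = (5.50 x 10^-49 / 4.51 × 10^-2)^(1/2) = 3.49 × 10^-24 M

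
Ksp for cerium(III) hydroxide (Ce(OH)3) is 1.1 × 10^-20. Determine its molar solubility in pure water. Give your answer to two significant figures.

Ce(OH)3(s) <=> Ce^3+ + 3 OH^-
Ksp = [Ce^3+][OH^-]^3
Let s = molar solubility. Then [Ce^3+] = s and [OH^-] = 3s.
Ksp = s(3s)^3 = 27s^4
s^4 = 1.1 × 10^-20 / 27, so s = 4.5 × 10^-6 M

4.5 × 10^-6 M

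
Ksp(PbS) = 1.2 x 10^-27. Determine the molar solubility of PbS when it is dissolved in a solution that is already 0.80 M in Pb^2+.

s ≈ 1.5 × 10^-27 M

PbS(s) ⇌ Pb^2+(aq) + S^2-(aq)
Ksp = [Pb^2+][S^2-]
Let s = moles of PbS that dissolve per litre. [Pb^2+] = 0.80 + s ≈ 0.80, [S^2-] = s (since the Pb^2+ already present dominates).
Ksp ≈ 0.80 × s
s = 1.5 x 10^-27 M
Check: s = 1.5 × 10^-27 ≪ 0.80, so the approximation is valid.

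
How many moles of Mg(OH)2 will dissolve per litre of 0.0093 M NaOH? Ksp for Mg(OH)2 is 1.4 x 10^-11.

s ≈ 1.6e-7 M

Mg(OH)2(s) ⇌ Mg^2+ + 2 OH^-
Ksp = [Mg^2+][OH^-]^2
If s mol/L dissolves here, [Mg^2+] = s, [OH^-] = 0.0093 + 2s ≈ 0.0093 (common-ion effect: OH^- is already 0.0093 M).
Ksp ≈ s × (0.0093)^2
s = 1.6 x 10^-7 M
Check: 2s = 3.2 × 10^-7 ≪ 0.0093, so the approximation is valid.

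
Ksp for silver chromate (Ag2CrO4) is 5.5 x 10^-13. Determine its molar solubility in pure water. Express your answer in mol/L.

s = 5.2 × 10^-5 M

Ag2CrO4(s) ⇌ 2 Ag^+(aq) + CrO4^2-(aq)
Ksp = [Ag^+]^2[CrO4^2-]
With molar solubility s: [Ag^+] = 2s, [CrO4^2-] = s.
Substituting: Ksp = (2s)^2s = 4s^3
s^3 = 5.5 x 10^-13 / 4, so s = 5.2 × 10^-5 M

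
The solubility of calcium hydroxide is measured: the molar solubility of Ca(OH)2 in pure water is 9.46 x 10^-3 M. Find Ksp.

Ksp ≈ 3.39 × 10^-6

Ca(OH)2(s) ⇌ Ca^2+(aq) + 2 OH^-(aq)
Let s = molar solubility. Then [Ca^2+] = s and [OH^-] = 2s.
Ksp = [Ca^2+][OH^-]^2
Ksp = s(2s)^2 = 4s^3
Ksp = 4 × (9.46 × 10^-3)^3 = 3.39 × 10^-6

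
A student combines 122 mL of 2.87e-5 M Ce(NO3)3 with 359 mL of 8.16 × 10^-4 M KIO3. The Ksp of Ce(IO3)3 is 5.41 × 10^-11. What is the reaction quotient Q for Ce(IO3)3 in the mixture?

Total volume = 122 + 359 = 481 mL.
[Ce^3+] = 2.87 x 10^-5 × (122/481) = 7.279 × 10^-6 M
[IO3^-] = 8.16 × 10^-4 × (359/481) = 6.090 × 10^-4 M
Ce(IO3)3(s) ⇌ Ce^3+ + 3 IO3^-, so Q = [Ce^3+][IO3^-]^3
Q = (7.279 × 10^-6)(6.090 × 10^-4)^3 = 1.64 x 10^-15
Q < Ksp, so no precipitate of Ce(IO3)3 forms.

1.64 x 10^-15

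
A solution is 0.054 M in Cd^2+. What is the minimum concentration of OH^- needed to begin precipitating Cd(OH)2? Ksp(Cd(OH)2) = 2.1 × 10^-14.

6.2 × 10^-7 M

Cd(OH)2(s) <=> Cd^2+ + 2 OH^-
Ksp = [Cd^2+][OH^-]^2
Precipitation begins when Q = Ksp. With [Cd^2+] = 0.054 M:
2.1 × 10^-14 = (0.054) × [OH^-]^2
[OH^-] = (2.1 × 10^-14 / 5.4 × 10^-2)^(1/2) = 6.2 × 10^-7 M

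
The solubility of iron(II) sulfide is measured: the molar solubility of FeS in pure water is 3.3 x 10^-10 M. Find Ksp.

FeS(s) ⇌ Fe^2+ + S^2-
With molar solubility s: [Fe^2+] = s, [S^2-] = s.
Ksp = [Fe^2+][S^2-]
Ksp = s × s = s^2
With s = 3.3 × 10^-10: Ksp = 1.1 × 10^-19

Ksp ≈ 1.1e-19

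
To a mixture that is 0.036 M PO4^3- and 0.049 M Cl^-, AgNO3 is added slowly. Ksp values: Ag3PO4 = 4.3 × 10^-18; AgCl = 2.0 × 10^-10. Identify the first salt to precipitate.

AgCl

Each salt begins to precipitate when Q = Ksp, i.e. when [Ag^+] reaches its threshold.
For Ag3PO4: 4.3 × 10^-18 = 0.036 × [Ag^+]^3  ⇒  [Ag^+] = 4.9 × 10^-6 M.
For AgCl: 2.0 × 10^-10 = 0.049 × [Ag^+]  ⇒  [Ag^+] = 4.1 × 10^-9 M.
The salt with the lower threshold [Ag^+] precipitates first: AgCl.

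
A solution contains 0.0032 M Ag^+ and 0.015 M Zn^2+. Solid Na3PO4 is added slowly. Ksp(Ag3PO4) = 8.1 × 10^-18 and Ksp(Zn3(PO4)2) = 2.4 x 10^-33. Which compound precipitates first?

Zn3(PO4)2

Precipitation of each salt starts when its ion product equals its Ksp.
For Ag3PO4: 8.1 × 10^-18 = (0.0032)^3 × [PO4^3-]  ⇒  [PO4^3-] = 2.5 x 10^-10 M.
For Zn3(PO4)2: 2.4 x 10^-33 = (0.015)^3 × [PO4^3-]^2  ⇒  [PO4^3-] = 2.7 x 10^-14 M.
The salt with the lower threshold [PO4^3-] precipitates first: Zn3(PO4)2.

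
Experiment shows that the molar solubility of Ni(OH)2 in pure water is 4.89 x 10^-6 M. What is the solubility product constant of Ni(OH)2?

Ksp = 4.68 x 10^-16

Ni(OH)2(s) <=> Ni^2+ + 2 OH^-
For each mole of Ni(OH)2 that dissolves: [Ni^2+] = s, [OH^-] = 2s.
Ksp = [Ni^2+][OH^-]^2
So Ksp = s × (2s)^2 = 4s^3
With s = 4.89 × 10^-6: Ksp = 4.68 × 10^-16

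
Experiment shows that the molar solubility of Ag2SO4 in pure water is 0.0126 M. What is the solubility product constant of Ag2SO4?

Ag2SO4(s) <=> 2 Ag^+(aq) + SO4^2-(aq)
For each mole of Ag2SO4 that dissolves: [Ag^+] = 2s, [SO4^2-] = s.
Ksp = [Ag^+]^2[SO4^2-]
So Ksp = (2s)^2 × s = 4s^3
With s = 1.26 x 10^-2: Ksp = 8.00 × 10^-6

Ksp = 8.00 × 10^-6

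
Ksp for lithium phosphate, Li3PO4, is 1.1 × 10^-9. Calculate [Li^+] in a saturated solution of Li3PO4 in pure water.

[Li^+] ≈ 7.6 x 10^-3 M

Li3PO4(s) <=> 3 Li^+ + PO4^3-
Ksp = [Li^+]^3[PO4^3-]
With molar solubility s: [Li^+] = 3s, [PO4^3-] = s.
So Ksp = (3s)^3 × s = 27s^4
s^4 = 1.1 × 10^-9 / 27, so s = 2.53 × 10^-3 M
[Li^+] = 3s = 7.6 x 10^-3 M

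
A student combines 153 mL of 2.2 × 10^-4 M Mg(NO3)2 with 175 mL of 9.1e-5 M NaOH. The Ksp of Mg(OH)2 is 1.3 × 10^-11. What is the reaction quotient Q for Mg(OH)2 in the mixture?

Total volume = 153 + 175 = 328 mL.
[Mg^2+] = 2.2 x 10^-4 × (153/328) = 1.03 x 10^-4 M
[OH^-] = 9.1 × 10^-5 × (175/328) = 4.86 × 10^-5 M
Mg(OH)2(s) ⇌ Mg^2+(aq) + 2 OH^-(aq), so Q = [Mg^2+][OH^-]^2
Q = (1.03 x 10^-4)(4.86 × 10^-5)^2 = 2.4 x 10^-13
Q < Ksp, so no precipitate of Mg(OH)2 forms.

Q = 2.4 × 10^-13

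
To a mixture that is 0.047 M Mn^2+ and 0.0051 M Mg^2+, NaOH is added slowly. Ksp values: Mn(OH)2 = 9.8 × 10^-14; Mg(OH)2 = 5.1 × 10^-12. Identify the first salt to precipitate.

Precipitation of each salt starts when its ion product equals its Ksp.
For Mn(OH)2: 9.8 × 10^-14 = 0.047 × [OH^-]^2  ⇒  [OH^-] = 1.4 x 10^-6 M.
For Mg(OH)2: 5.1 × 10^-12 = 0.0051 × [OH^-]^2  ⇒  [OH^-] = 3.2 × 10^-5 M.
The salt with the lower threshold [OH^-] precipitates first: Mn(OH)2.

Mn(OH)2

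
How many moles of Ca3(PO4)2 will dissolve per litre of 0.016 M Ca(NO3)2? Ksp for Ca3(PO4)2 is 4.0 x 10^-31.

Ca3(PO4)2(s) ⇌ 3 Ca^2+ + 2 PO4^3-
Ksp = [Ca^2+]^3[PO4^3-]^2
Let s be the molar solubility in this solution. [Ca^2+] = 0.016 + 3s ≈ 0.016, [PO4^3-] = 2s (since Ca^2+ from Ca(NO3)2 dominates).
Ksp ≈ (0.016)^3 × (2s)^2
s = 1.6 × 10^-13 M
Check: 3s = 4.7 × 10^-13 ≪ 0.016, so the approximation is valid.

s ≈ 1.6 × 10^-13 M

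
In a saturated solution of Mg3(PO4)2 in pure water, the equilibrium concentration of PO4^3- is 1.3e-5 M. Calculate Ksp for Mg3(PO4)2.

1.3e-24

Mg3(PO4)2(s) <=> 3 Mg^2+(aq) + 2 PO4^3-(aq)
Stoichiometry gives [Mg^2+] = (3/2)[PO4^3-] = 1.95 × 10^-5 M.
Ksp = [Mg^2+]^3[PO4^3-]^2
Ksp = (1.95 × 10^-5)^3 × (1.3 x 10^-5)^2 = 1.3 x 10^-24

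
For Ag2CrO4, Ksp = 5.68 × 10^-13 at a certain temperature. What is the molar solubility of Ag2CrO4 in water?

5.22 x 10^-5 M

Ag2CrO4(s) <=> 2 Ag^+ + CrO4^2-
Ksp = [Ag^+]^2[CrO4^2-]
For each mole of Ag2CrO4 that dissolves: [Ag^+] = 2s, [CrO4^2-] = s.
Substituting: Ksp = (2s)^2s = 4s^3
Solving, s = (5.68 × 10^-13/4)^(1/3) = 5.22 x 10^-5 M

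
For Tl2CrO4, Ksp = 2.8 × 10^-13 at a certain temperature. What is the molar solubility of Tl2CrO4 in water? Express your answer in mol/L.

Tl2CrO4(s) <=> 2 Tl^+ + CrO4^2-
Ksp = [Tl^+]^2[CrO4^2-]
For each mole of Tl2CrO4 that dissolves: [Tl^+] = 2s, [CrO4^2-] = s.
Ksp = (2s)^2s = 4s^3
Solving, s = (2.8 × 10^-13/4)^(1/3) = 4.1 × 10^-5 M

s ≈ 4.1 × 10^-5 M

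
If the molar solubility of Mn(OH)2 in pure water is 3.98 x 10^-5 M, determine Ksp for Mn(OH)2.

2.52 × 10^-13

Mn(OH)2(s) ⇌ Mn^2+ + 2 OH^-
With molar solubility s: [Mn^2+] = s, [OH^-] = 2s.
Ksp = [Mn^2+][OH^-]^2
Ksp = s(2s)^2 = 4s^3
Ksp = 4 × (3.98 × 10^-5)^3 = 2.52 × 10^-13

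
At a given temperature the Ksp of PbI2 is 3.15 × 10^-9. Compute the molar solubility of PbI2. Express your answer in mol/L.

PbI2(s) <=> Pb^2+ + 2 I^-
Ksp = [Pb^2+][I^-]^2
Let s = molar solubility. Then [Pb^2+] = s and [I^-] = 2s.
So Ksp = s × (2s)^2 = 4s^3
s^3 = 3.15 × 10^-9 / 4, so s = 9.23 x 10^-4 M

s ≈ 9.23 × 10^-4 M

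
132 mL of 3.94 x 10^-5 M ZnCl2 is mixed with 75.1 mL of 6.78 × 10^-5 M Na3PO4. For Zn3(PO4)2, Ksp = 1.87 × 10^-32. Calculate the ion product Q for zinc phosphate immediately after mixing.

Total volume = 132 + 75.1 = 207.1 mL.
[Zn^2+] = 3.94 × 10^-5 × (132/207.1) = 2.511 × 10^-5 M
[PO4^3-] = 6.78 × 10^-5 × (75.1/207.1) = 2.459 x 10^-5 M
Zn3(PO4)2(s) ⇌ 3 Zn^2+ + 2 PO4^3-, so Q = [Zn^2+]^3[PO4^3-]^2
Q = (2.511 × 10^-5)^3(2.459 × 10^-5)^2 = 9.57 × 10^-24
Q > Ksp, so Zn3(PO4)2 will precipitate.

Q ≈ 9.57 × 10^-24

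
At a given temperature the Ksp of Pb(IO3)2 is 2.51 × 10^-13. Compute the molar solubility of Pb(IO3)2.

Pb(IO3)2(s) <=> Pb^2+(aq) + 2 IO3^-(aq)
Ksp = [Pb^2+][IO3^-]^2
If s mol/L of Pb(IO3)2 dissolves, [Pb^2+] = s and [IO3^-] = 2s.
Substituting: Ksp = s(2s)^2 = 4s^3
s^3 = 2.51 × 10^-13 / 4, so s = 3.97 × 10^-5 M

s ≈ 3.97 × 10^-5 M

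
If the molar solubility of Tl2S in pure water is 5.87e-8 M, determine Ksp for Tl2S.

Tl2S(s) <=> 2 Tl^+ + S^2-
For each mole of Tl2S that dissolves: [Tl^+] = 2s, [S^2-] = s.
Ksp = [Tl^+]^2[S^2-]
Substituting: Ksp = (2s)^2s = 4s^3
With s = 5.87 × 10^-8: Ksp = 8.09 × 10^-22

Ksp = 8.09 x 10^-22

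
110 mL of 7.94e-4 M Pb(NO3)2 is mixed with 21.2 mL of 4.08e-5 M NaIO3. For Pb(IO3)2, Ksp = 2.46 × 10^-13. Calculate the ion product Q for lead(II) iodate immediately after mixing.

Q ≈ 2.89e-14

Total volume = 110 + 21.2 = 131.2 mL.
[Pb^2+] = 7.94 x 10^-4 × (110/131.2) = 6.657 × 10^-4 M
[IO3^-] = 4.08 x 10^-5 × (21.2/131.2) = 6.593 x 10^-6 M
Pb(IO3)2(s) ⇌ Pb^2+(aq) + 2 IO3^-(aq), so Q = [Pb^2+][IO3^-]^2
Q = (6.657 x 10^-4)(6.593 × 10^-6)^2 = 2.89 x 10^-14
Q < Ksp, so no precipitate of Pb(IO3)2 forms.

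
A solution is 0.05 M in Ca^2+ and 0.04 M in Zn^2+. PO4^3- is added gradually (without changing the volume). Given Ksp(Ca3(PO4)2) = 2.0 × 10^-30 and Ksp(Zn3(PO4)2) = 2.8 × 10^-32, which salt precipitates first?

Each salt begins to precipitate when Q = Ksp, i.e. when [PO4^3-] reaches its threshold.
For Ca3(PO4)2: 2.0 × 10^-30 = (0.05)^3 × [PO4^3-]^2  ⇒  [PO4^3-] = 1.3 × 10^-13 M.
For Zn3(PO4)2: 2.8 × 10^-32 = (0.04)^3 × [PO4^3-]^2  ⇒  [PO4^3-] = 2.1 × 10^-14 M.
The salt with the lower threshold [PO4^3-] precipitates first: Zn3(PO4)2.

Zn3(PO4)2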